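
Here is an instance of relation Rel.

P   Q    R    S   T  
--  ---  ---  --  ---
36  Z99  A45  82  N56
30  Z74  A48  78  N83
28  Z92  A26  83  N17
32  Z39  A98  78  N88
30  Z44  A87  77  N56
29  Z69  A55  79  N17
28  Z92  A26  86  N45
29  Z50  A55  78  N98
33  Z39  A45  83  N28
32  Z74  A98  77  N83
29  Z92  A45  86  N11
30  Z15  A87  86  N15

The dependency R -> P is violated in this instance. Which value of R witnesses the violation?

A45

R=A45: 3 rows → P takes values {36, 33, 29} — violation
R=A48: 1 row → P = 30 ✓
R=A26: 2 rows → P = 28, 28 ✓
R=A98: 2 rows → P = 32, 32 ✓
R=A87: 2 rows → P = 30, 30 ✓
R=A55: 2 rows → P = 29, 29 ✓
The only R value with inconsistent P is R=A45.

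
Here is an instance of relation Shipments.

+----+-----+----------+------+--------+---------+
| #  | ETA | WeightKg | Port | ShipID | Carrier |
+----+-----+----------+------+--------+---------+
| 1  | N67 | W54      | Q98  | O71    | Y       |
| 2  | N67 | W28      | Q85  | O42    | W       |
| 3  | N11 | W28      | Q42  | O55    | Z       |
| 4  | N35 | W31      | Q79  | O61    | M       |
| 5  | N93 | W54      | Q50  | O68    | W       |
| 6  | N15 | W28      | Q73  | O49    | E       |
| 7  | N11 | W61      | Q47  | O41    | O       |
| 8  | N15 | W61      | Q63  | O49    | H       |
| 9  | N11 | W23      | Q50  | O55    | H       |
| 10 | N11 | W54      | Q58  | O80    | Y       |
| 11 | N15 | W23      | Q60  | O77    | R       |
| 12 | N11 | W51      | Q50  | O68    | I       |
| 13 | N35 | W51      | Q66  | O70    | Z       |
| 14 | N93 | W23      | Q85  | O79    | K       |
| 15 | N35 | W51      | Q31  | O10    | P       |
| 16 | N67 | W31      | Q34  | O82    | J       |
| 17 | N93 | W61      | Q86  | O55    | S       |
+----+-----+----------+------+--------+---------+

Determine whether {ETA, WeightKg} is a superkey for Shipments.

No

Rows 13 and 15 have the same {ETA, WeightKg} value (ETA=N35, WeightKg=W51) but are distinct tuples, so {ETA, WeightKg} does not determine every attribute — not a superkey.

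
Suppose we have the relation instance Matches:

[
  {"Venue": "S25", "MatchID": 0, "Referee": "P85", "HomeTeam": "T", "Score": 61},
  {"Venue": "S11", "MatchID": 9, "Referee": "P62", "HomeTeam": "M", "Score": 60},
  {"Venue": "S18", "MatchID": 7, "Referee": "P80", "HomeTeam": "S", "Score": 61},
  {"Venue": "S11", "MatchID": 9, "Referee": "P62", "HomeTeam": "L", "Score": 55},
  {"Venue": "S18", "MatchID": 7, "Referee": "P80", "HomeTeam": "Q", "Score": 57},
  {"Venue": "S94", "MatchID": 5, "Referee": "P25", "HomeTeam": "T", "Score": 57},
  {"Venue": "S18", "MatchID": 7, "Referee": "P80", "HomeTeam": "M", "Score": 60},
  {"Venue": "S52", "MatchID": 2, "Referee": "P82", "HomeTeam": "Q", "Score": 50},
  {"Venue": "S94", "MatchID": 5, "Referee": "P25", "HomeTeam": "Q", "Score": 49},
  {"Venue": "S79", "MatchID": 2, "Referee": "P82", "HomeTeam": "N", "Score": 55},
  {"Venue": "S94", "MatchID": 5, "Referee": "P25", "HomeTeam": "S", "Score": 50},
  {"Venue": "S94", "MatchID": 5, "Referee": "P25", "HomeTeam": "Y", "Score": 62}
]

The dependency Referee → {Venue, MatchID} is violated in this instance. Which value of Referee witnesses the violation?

Referee=P85: 1 row → {Venue,MatchID} = (S25, 0) ✓
Referee=P62: 2 rows → {Venue,MatchID} = (S11, 9), (S11, 9) ✓
Referee=P80: 3 rows → {Venue,MatchID} = (S18, 7), (S18, 7), (S18, 7) ✓
Referee=P25: 4 rows → {Venue,MatchID} = (S94, 5), (S94, 5), (S94, 5), (S94, 5) ✓
Referee=P82: 2 rows → {Venue,MatchID} takes values {(S52, 2), (S79, 2)} — violation
The only Referee value with inconsistent RHS is Referee=P82.

P82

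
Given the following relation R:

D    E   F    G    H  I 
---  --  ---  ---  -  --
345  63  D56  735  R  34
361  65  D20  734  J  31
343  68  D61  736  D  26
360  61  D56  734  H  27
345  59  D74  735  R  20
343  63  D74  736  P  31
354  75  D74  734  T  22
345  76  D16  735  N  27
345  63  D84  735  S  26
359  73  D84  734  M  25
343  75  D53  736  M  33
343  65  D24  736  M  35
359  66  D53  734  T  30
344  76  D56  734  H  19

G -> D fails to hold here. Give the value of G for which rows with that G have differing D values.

734

G=735: 4 rows → D = 345, 345, 345, 345 ✓
G=734: 6 rows → D takes values {361, 360, 354, 359, 344} — violation
G=736: 4 rows → D = 343, 343, 343, 343 ✓
The only G value with inconsistent D is G=734.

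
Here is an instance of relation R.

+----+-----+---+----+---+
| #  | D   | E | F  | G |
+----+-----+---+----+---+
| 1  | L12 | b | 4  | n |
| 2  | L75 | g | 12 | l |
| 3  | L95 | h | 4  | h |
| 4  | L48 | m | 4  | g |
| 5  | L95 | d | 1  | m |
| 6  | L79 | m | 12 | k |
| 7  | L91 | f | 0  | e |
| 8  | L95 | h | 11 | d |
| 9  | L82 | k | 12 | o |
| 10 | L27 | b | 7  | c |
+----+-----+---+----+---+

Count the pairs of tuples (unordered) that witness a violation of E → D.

E=b: violating pairs (1,10) — 1 pair.
E=h: all 2 rows agree on D — 0 pairs.
E=m: violating pairs (4,6) — 1 pair.

2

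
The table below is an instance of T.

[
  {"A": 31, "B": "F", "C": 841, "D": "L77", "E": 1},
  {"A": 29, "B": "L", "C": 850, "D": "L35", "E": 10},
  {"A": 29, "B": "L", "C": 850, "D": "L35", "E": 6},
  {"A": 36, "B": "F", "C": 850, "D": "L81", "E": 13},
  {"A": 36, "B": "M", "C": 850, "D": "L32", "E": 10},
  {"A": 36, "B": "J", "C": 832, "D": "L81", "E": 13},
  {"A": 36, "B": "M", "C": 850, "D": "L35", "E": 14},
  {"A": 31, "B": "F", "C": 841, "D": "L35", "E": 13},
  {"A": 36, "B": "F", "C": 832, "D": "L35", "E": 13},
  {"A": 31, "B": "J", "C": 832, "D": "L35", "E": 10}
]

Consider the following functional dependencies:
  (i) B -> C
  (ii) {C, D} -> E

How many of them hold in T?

0

(i) B -> C: B=F: 4 rows → C takes values {841, 850, 832} — violation — fails.
(ii) {C, D} -> E: (C=850, D=L35): 3 rows → E takes values {10, 6, 14} — violation; (C=832, D=L35): 2 rows → E takes values {13, 10} — violation — fails.
None of the 2 dependencies hold.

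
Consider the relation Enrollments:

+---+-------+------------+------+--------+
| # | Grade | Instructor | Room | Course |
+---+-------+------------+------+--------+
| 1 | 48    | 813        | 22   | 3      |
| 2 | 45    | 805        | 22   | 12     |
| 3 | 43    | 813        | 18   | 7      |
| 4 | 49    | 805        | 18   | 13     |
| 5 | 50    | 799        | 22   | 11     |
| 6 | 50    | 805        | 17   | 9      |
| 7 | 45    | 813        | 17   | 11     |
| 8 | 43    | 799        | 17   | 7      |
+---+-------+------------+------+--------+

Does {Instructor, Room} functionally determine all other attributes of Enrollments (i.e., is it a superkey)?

Yes

All 8 rows have distinct {Instructor, Room} values, so {Instructor, Room} → (all attributes) holds and {Instructor, Room} is a superkey.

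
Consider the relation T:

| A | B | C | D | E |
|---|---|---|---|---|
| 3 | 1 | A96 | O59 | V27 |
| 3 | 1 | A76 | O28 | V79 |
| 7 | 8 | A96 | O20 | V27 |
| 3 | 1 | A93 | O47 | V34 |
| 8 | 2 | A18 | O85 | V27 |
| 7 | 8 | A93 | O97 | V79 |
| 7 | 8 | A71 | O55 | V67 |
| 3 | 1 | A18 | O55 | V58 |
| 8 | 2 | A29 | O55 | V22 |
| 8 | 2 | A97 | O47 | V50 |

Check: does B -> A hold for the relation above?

B=1: 4 rows → A = 3, 3, 3, 3 ✓
B=8: 3 rows → A = 7, 7, 7 ✓
B=2: 3 rows → A = 8, 8, 8 ✓
Every B value is associated with a single A value, so B -> A holds.

Yes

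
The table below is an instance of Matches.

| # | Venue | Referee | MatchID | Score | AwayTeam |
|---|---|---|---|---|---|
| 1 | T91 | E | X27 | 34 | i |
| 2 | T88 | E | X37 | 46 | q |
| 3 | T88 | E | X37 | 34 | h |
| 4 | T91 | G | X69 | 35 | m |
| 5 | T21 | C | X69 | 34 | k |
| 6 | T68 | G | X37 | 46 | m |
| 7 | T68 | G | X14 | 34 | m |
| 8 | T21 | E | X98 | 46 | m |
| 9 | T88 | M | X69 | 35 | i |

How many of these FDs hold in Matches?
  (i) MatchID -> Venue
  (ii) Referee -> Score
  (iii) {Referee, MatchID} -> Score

0

(i) MatchID -> Venue: MatchID=X37: rows 2, 3, 6 → Venue takes values {T88, T68} — violation; MatchID=X69: rows 4, 5, 9 → Venue takes values {T91, T21, T88} — violation — fails.
(ii) Referee -> Score: Referee=E: rows 1, 2, 3, 8 → Score takes values {34, 46} — violation; Referee=G: rows 4, 6, 7 → Score takes values {35, 46, 34} — violation — fails.
(iii) {Referee, MatchID} -> Score: (Referee=E, MatchID=X37): rows 2, 3 → Score takes values {46, 34} — violation — fails.
None of the 3 dependencies hold.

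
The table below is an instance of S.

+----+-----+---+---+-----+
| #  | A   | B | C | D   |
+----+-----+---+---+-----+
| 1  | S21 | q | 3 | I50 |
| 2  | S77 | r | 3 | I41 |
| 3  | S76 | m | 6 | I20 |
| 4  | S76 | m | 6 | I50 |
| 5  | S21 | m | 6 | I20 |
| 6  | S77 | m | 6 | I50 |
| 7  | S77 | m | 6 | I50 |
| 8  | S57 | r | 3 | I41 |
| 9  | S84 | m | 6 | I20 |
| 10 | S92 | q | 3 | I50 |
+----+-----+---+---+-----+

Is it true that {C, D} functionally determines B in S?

Yes

(C=3, D=I50): rows 1, 10 → B = q, q ✓
(C=3, D=I41): rows 2, 8 → B = r, r ✓
(C=6, D=I20): rows 3, 5, 9 → B = m, m, m ✓
(C=6, D=I50): rows 4, 6, 7 → B = m, m, m ✓
Every {C, D} value is associated with a single B value, so {C, D} → B holds.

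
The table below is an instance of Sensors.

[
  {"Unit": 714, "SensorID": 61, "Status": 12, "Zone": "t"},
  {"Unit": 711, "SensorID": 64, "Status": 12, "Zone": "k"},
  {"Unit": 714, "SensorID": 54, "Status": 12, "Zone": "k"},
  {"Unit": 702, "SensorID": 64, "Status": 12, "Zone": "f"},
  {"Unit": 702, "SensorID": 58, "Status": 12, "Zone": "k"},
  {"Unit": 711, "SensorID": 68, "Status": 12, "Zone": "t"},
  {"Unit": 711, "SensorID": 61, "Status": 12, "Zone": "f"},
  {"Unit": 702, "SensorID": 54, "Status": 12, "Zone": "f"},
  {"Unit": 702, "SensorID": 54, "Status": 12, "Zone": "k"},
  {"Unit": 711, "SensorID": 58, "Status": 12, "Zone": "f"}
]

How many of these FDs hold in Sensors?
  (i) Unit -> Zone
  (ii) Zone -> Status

1

(i) Unit -> Zone: Unit=714: 2 rows → Zone takes values {t, k} — violation; Unit=711: 4 rows → Zone takes values {k, t, f} — violation; Unit=702: 4 rows → Zone takes values {f, k} — violation — fails.
(ii) Zone -> Status: every LHS value maps to a single RHS value — holds.
1 of the 2 dependencies holds.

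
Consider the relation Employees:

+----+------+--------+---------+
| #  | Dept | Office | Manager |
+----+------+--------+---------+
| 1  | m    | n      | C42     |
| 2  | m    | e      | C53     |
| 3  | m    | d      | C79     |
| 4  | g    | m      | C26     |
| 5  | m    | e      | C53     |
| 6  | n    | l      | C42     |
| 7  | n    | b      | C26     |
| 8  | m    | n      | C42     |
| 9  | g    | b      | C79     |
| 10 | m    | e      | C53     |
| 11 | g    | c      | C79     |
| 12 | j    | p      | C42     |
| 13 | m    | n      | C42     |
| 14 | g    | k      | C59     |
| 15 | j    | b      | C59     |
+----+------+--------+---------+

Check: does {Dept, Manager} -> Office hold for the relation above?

(Dept=m, Manager=C42): rows 1, 8, 13 → Office = n, n, n ✓
(Dept=m, Manager=C53): rows 2, 5, 10 → Office = e, e, e ✓
(Dept=m, Manager=C79): row 3 → Office = d ✓
(Dept=g, Manager=C26): row 4 → Office = m ✓
(Dept=n, Manager=C42): row 6 → Office = l ✓
(Dept=n, Manager=C26): row 7 → Office = b ✓
(Dept=g, Manager=C79): rows 9, 11 → Office takes values {b, c} — violation
(Dept=j, Manager=C42): row 12 → Office = p ✓
(Dept=g, Manager=C59): row 14 → Office = k ✓
(Dept=j, Manager=C59): row 15 → Office = b ✓
Two rows agree on {Dept, Manager} but differ on Office, so {Dept, Manager} -> Office does not hold.

No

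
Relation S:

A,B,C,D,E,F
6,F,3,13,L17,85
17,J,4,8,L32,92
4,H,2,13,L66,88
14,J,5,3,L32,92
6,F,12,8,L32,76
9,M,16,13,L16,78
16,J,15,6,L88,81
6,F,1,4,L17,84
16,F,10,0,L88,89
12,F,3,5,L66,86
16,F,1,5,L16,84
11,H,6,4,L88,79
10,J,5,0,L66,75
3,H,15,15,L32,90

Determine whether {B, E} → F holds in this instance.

No

(B=F, E=L17): 2 rows → F takes values {85, 84} — violation
(B=J, E=L32): 2 rows → F = 92, 92 ✓
(B=H, E=L66): 1 row → F = 88 ✓
(B=F, E=L32): 1 row → F = 76 ✓
(B=M, E=L16): 1 row → F = 78 ✓
(B=J, E=L88): 1 row → F = 81 ✓
(B=F, E=L88): 1 row → F = 89 ✓
(B=F, E=L66): 1 row → F = 86 ✓
(B=F, E=L16): 1 row → F = 84 ✓
(B=H, E=L88): 1 row → F = 79 ✓
(B=J, E=L66): 1 row → F = 75 ✓
(B=H, E=L32): 1 row → F = 90 ✓
Two rows agree on {B, E} but differ on F, so {B, E} → F does not hold.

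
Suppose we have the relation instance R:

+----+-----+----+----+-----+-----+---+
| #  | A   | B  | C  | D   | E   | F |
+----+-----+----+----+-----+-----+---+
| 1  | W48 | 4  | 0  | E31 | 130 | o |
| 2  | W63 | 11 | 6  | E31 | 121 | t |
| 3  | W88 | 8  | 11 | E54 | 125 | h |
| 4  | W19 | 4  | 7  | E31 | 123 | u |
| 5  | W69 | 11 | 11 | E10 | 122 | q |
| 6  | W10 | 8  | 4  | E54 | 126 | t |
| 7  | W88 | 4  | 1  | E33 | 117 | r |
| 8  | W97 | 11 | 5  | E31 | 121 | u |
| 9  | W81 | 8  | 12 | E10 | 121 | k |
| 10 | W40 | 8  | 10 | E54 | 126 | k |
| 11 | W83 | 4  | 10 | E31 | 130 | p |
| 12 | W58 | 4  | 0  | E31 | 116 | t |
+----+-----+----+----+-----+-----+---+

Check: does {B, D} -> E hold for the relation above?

No

(B=4, D=E31): rows 1, 4, 11, 12 → E takes values {130, 123, 116} — violation
(B=11, D=E31): rows 2, 8 → E = 121, 121 ✓
(B=8, D=E54): rows 3, 6, 10 → E takes values {125, 126} — violation
(B=11, D=E10): row 5 → E = 122 ✓
(B=4, D=E33): row 7 → E = 117 ✓
(B=8, D=E10): row 9 → E = 121 ✓
Two rows agree on {B, D} but differ on E, so {B, D} -> E does not hold.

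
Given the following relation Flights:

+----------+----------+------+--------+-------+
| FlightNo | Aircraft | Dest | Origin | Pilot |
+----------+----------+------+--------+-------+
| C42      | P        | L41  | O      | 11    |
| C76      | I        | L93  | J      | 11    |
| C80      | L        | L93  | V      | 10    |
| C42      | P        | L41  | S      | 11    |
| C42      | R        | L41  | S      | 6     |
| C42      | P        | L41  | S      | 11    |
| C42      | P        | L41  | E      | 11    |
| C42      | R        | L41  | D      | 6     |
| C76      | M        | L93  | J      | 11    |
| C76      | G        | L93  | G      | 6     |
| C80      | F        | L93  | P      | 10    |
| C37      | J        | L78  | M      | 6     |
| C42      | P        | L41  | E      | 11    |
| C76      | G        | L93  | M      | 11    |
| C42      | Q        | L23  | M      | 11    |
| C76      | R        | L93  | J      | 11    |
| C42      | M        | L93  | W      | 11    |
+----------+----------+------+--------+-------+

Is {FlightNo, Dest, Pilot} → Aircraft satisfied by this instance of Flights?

(FlightNo=C42, Dest=L41, Pilot=11): 5 rows → Aircraft = P, P, P, P, P ✓
(FlightNo=C76, Dest=L93, Pilot=11): 4 rows → Aircraft takes values {I, M, G, R} — violation
(FlightNo=C80, Dest=L93, Pilot=10): 2 rows → Aircraft takes values {L, F} — violation
(FlightNo=C42, Dest=L41, Pilot=6): 2 rows → Aircraft = R, R ✓
(FlightNo=C76, Dest=L93, Pilot=6): 1 row → Aircraft = G ✓
(FlightNo=C37, Dest=L78, Pilot=6): 1 row → Aircraft = J ✓
(FlightNo=C42, Dest=L23, Pilot=11): 1 row → Aircraft = Q ✓
(FlightNo=C42, Dest=L93, Pilot=11): 1 row → Aircraft = M ✓
Two rows agree on {FlightNo, Dest, Pilot} but differ on Aircraft, so {FlightNo, Dest, Pilot} → Aircraft does not hold.

No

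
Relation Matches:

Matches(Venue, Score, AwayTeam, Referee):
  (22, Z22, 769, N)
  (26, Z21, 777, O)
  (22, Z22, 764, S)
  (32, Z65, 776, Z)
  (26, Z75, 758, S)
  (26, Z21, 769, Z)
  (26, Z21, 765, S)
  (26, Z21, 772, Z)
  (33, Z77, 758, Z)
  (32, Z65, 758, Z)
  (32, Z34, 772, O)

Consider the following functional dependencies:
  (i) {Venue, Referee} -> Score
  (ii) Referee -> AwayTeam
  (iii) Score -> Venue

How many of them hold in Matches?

(i) {Venue, Referee} -> Score: (Venue=26, Referee=S): 2 rows → Score takes values {Z75, Z21} — violation — fails.
(ii) Referee -> AwayTeam: Referee=O: 2 rows → AwayTeam takes values {777, 772} — violation; Referee=S: 3 rows → AwayTeam takes values {764, 758, 765} — violation; Referee=Z: 5 rows → AwayTeam takes values {776, 769, 772, 758} — violation — fails.
(iii) Score -> Venue: every LHS value maps to a single RHS value — holds.
1 of the 3 dependencies holds.

1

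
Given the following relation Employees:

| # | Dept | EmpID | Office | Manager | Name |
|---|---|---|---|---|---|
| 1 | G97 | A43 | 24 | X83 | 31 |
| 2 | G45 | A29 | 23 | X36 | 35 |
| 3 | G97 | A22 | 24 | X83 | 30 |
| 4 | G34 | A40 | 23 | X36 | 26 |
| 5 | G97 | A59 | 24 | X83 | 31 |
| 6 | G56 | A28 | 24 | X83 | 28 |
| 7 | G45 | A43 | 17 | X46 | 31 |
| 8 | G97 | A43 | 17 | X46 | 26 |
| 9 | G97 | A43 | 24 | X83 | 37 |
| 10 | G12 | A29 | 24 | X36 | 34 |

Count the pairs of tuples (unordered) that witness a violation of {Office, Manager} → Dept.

(Office=24, Manager=X83): violating pairs (1,6), (3,6), (5,6), (6,9) — 4 pairs.
(Office=23, Manager=X36): violating pairs (2,4) — 1 pair.
(Office=17, Manager=X46): violating pairs (7,8) — 1 pair.

6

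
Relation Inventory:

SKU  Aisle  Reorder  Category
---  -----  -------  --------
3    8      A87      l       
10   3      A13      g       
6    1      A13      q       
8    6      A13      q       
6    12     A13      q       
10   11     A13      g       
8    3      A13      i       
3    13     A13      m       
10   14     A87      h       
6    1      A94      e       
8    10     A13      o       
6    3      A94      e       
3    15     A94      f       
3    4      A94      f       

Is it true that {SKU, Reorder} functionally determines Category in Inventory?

(SKU=3, Reorder=A87): 1 row → Category = l ✓
(SKU=10, Reorder=A13): 2 rows → Category = g, g ✓
(SKU=6, Reorder=A13): 2 rows → Category = q, q ✓
(SKU=8, Reorder=A13): 3 rows → Category takes values {q, i, o} — violation
(SKU=3, Reorder=A13): 1 row → Category = m ✓
(SKU=10, Reorder=A87): 1 row → Category = h ✓
(SKU=6, Reorder=A94): 2 rows → Category = e, e ✓
(SKU=3, Reorder=A94): 2 rows → Category = f, f ✓
Two rows agree on {SKU, Reorder} but differ on Category, so {SKU, Reorder} -> Category does not hold.

No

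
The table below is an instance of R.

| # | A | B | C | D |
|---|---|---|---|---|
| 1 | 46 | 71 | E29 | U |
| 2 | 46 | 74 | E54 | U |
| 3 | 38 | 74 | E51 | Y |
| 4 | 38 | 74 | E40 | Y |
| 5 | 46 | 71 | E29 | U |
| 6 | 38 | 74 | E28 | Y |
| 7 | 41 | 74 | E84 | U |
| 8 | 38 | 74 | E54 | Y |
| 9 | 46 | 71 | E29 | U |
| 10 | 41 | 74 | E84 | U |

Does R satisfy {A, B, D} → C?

No

(A=46, B=71, D=U): rows 1, 5, 9 → C = E29, E29, E29 ✓
(A=46, B=74, D=U): row 2 → C = E54 ✓
(A=38, B=74, D=Y): rows 3, 4, 6, 8 → C takes values {E51, E40, E28, E54} — violation
(A=41, B=74, D=U): rows 7, 10 → C = E84, E84 ✓
Two rows agree on {A, B, D} but differ on C, so {A, B, D} → C does not hold.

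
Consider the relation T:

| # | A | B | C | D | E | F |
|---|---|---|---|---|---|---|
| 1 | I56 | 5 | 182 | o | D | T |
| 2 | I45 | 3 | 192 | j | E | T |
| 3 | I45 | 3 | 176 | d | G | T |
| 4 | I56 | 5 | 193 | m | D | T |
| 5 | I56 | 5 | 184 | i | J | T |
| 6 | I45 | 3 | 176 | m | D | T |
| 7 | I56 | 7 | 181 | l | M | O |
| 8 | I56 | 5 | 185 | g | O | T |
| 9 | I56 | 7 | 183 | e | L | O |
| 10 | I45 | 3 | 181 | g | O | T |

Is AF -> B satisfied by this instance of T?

(A=I56, F=T): rows 1, 4, 5, 8 → B = 5, 5, 5, 5 ✓
(A=I45, F=T): rows 2, 3, 6, 10 → B = 3, 3, 3, 3 ✓
(A=I56, F=O): rows 7, 9 → B = 7, 7 ✓
Every AF value is associated with a single B value, so AF -> B holds.

Yes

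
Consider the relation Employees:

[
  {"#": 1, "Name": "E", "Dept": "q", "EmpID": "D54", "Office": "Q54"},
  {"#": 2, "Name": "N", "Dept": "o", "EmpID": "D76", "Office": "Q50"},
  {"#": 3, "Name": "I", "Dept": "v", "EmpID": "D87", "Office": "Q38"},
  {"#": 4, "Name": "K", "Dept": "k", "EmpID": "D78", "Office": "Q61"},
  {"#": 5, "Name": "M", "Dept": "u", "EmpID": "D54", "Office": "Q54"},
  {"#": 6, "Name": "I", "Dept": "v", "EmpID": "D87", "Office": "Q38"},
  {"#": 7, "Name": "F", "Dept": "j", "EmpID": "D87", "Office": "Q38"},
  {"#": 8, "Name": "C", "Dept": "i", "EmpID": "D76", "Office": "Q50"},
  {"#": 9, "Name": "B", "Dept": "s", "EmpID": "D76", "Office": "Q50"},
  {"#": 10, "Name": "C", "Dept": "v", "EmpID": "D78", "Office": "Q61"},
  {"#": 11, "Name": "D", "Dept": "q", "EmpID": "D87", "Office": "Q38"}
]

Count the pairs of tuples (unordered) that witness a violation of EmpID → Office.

EmpID=D54: all 2 rows agree on Office — 0 pairs.
EmpID=D76: all 3 rows agree on Office — 0 pairs.
EmpID=D87: all 4 rows agree on Office — 0 pairs.
EmpID=D78: all 2 rows agree on Office — 0 pairs.

0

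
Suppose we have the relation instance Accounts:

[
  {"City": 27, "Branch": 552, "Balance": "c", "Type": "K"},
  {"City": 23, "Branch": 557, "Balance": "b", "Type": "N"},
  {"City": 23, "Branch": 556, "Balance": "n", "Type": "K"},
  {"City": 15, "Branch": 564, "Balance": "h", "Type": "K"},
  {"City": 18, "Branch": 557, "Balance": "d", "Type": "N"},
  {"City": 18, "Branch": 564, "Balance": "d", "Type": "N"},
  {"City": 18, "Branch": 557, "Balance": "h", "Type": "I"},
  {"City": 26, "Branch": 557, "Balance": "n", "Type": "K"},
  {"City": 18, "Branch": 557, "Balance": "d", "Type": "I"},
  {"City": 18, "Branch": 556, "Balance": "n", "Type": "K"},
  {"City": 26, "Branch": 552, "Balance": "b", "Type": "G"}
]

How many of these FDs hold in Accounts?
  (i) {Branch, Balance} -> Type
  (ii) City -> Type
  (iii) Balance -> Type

0

(i) {Branch, Balance} -> Type: (Branch=557, Balance=d): 2 rows → Type takes values {N, I} — violation — fails.
(ii) City -> Type: City=23: 2 rows → Type takes values {N, K} — violation; City=18: 5 rows → Type takes values {N, I, K} — violation; City=26: 2 rows → Type takes values {K, G} — violation — fails.
(iii) Balance -> Type: Balance=b: 2 rows → Type takes values {N, G} — violation; Balance=h: 2 rows → Type takes values {K, I} — violation; Balance=d: 3 rows → Type takes values {N, I} — violation — fails.
None of the 3 dependencies hold.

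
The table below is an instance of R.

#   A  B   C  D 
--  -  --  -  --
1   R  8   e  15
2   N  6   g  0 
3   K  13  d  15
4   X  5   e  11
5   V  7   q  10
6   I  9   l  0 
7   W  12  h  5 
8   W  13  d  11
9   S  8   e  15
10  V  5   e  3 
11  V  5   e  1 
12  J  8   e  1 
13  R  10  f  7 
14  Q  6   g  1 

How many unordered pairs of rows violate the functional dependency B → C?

0

B=8: all 3 rows agree on C — 0 pairs.
B=6: all 2 rows agree on C — 0 pairs.
B=13: all 2 rows agree on C — 0 pairs.
B=5: all 3 rows agree on C — 0 pairs.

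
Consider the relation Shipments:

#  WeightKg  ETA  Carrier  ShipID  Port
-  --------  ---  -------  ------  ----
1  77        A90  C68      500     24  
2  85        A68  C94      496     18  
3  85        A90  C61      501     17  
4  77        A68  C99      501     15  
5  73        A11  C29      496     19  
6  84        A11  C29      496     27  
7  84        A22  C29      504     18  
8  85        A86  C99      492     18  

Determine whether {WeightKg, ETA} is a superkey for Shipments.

All 8 rows have distinct {WeightKg, ETA} values, so {WeightKg, ETA} → (all attributes) holds and {WeightKg, ETA} is a superkey.

Yes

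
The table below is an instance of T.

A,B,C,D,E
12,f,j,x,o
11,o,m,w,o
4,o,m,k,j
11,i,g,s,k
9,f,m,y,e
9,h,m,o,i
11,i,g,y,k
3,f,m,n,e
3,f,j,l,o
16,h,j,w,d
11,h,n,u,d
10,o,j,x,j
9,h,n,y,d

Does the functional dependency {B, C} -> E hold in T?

No

(B=f, C=j): 2 rows → E = o, o ✓
(B=o, C=m): 2 rows → E takes values {o, j} — violation
(B=i, C=g): 2 rows → E = k, k ✓
(B=f, C=m): 2 rows → E = e, e ✓
(B=h, C=m): 1 row → E = i ✓
(B=h, C=j): 1 row → E = d ✓
(B=h, C=n): 2 rows → E = d, d ✓
(B=o, C=j): 1 row → E = j ✓
Two rows agree on {B, C} but differ on E, so {B, C} -> E does not hold.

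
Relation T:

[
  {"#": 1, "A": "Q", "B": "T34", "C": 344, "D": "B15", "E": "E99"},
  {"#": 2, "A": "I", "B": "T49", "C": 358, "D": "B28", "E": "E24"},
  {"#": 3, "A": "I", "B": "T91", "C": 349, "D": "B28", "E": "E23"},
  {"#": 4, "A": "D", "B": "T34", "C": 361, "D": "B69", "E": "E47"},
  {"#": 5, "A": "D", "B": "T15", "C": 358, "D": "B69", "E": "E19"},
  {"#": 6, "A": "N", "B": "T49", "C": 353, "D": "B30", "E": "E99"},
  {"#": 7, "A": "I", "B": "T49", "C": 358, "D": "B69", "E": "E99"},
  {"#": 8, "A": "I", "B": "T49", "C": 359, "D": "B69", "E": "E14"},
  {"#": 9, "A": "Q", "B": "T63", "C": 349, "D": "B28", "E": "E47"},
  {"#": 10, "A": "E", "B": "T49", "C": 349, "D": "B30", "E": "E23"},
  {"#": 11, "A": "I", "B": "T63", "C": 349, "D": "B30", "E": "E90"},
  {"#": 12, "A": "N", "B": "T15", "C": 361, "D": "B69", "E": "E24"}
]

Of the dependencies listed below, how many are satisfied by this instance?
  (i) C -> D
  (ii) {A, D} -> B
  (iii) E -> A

0

(i) C -> D: C=358: rows 2, 5, 7 → D takes values {B28, B69} — violation; C=349: rows 3, 9, 10, 11 → D takes values {B28, B30} — violation — fails.
(ii) {A, D} -> B: (A=I, D=B28): rows 2, 3 → B takes values {T49, T91} — violation; (A=D, D=B69): rows 4, 5 → B takes values {T34, T15} — violation — fails.
(iii) E -> A: E=E99: rows 1, 6, 7 → A takes values {Q, N, I} — violation; E=E24: rows 2, 12 → A takes values {I, N} — violation; E=E23: rows 3, 10 → A takes values {I, E} — violation; E=E47: rows 4, 9 → A takes values {D, Q} — violation — fails.
None of the 3 dependencies hold.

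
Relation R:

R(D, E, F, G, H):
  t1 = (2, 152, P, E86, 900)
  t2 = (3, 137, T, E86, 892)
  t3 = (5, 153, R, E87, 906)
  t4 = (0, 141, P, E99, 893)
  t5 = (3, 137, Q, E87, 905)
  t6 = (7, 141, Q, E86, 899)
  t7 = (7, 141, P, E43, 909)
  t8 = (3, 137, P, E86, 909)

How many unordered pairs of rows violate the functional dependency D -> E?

D=3: all 3 rows agree on E — 0 pairs.
D=7: all 2 rows agree on E — 0 pairs.

0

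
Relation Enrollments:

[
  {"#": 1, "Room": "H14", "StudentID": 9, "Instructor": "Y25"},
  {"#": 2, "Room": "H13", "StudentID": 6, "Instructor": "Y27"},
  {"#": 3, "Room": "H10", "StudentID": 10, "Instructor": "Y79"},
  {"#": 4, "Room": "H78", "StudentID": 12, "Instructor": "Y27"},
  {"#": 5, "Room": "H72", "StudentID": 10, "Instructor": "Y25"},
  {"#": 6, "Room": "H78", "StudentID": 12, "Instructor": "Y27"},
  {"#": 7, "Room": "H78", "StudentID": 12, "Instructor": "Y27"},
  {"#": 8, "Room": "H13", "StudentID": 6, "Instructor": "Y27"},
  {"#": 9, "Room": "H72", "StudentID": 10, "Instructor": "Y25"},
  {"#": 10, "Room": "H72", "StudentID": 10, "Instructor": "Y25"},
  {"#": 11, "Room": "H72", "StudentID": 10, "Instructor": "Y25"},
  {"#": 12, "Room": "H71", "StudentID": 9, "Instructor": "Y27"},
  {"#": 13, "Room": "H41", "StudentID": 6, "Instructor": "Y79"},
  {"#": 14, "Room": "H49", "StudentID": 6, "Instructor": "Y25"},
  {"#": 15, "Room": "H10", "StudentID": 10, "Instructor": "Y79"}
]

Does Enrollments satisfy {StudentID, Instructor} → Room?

Yes

(StudentID=9, Instructor=Y25): row 1 → Room = H14 ✓
(StudentID=6, Instructor=Y27): rows 2, 8 → Room = H13, H13 ✓
(StudentID=10, Instructor=Y79): rows 3, 15 → Room = H10, H10 ✓
(StudentID=12, Instructor=Y27): rows 4, 6, 7 → Room = H78, H78, H78 ✓
(StudentID=10, Instructor=Y25): rows 5, 9, 10, 11 → Room = H72, H72, H72, H72 ✓
(StudentID=9, Instructor=Y27): row 12 → Room = H71 ✓
(StudentID=6, Instructor=Y79): row 13 → Room = H41 ✓
(StudentID=6, Instructor=Y25): row 14 → Room = H49 ✓
Every {StudentID, Instructor} value is associated with a single Room value, so {StudentID, Instructor} → Room holds.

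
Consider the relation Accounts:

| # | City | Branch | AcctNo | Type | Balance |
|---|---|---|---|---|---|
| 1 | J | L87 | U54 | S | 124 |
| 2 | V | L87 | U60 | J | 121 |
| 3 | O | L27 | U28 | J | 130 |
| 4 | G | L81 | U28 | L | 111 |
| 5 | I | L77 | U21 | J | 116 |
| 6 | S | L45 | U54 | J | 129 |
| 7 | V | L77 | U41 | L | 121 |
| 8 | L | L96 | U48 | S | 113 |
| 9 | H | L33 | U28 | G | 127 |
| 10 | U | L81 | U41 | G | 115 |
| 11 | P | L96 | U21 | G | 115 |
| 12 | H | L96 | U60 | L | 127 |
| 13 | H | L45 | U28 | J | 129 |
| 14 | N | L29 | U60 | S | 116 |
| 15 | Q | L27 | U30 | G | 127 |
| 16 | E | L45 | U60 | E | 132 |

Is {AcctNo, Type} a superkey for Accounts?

Rows 3 and 13 have the same {AcctNo, Type} value (AcctNo=U28, Type=J) but are distinct tuples, so {AcctNo, Type} does not determine every attribute — not a superkey.

No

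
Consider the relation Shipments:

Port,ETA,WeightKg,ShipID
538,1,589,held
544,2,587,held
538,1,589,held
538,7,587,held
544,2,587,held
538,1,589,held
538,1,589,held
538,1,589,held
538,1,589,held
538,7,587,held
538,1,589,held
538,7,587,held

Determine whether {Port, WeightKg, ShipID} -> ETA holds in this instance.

(Port=538, WeightKg=589, ShipID=held): 7 rows → ETA = 1, 1, 1, 1, 1, 1, 1 ✓
(Port=544, WeightKg=587, ShipID=held): 2 rows → ETA = 2, 2 ✓
(Port=538, WeightKg=587, ShipID=held): 3 rows → ETA = 7, 7, 7 ✓
Every {Port, WeightKg, ShipID} value is associated with a single ETA value, so {Port, WeightKg, ShipID} -> ETA holds.

Yes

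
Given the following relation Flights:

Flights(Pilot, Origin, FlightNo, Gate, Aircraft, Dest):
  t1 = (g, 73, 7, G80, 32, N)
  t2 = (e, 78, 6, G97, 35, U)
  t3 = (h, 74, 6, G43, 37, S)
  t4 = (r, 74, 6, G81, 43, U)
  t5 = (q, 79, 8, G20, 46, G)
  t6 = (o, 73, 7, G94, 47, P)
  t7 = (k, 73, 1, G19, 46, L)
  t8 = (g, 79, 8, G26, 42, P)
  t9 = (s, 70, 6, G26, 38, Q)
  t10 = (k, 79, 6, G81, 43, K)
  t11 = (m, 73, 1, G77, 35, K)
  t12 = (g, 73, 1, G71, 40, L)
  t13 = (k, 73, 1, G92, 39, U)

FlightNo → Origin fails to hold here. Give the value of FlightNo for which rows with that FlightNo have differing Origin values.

FlightNo=7: rows 1, 6 → Origin = 73, 73 ✓
FlightNo=6: rows 2, 3, 4, 9, 10 → Origin takes values {78, 74, 70, 79} — violation
FlightNo=8: rows 5, 8 → Origin = 79, 79 ✓
FlightNo=1: rows 7, 11, 12, 13 → Origin = 73, 73, 73, 73 ✓
The only FlightNo value with inconsistent Origin is FlightNo=6.

6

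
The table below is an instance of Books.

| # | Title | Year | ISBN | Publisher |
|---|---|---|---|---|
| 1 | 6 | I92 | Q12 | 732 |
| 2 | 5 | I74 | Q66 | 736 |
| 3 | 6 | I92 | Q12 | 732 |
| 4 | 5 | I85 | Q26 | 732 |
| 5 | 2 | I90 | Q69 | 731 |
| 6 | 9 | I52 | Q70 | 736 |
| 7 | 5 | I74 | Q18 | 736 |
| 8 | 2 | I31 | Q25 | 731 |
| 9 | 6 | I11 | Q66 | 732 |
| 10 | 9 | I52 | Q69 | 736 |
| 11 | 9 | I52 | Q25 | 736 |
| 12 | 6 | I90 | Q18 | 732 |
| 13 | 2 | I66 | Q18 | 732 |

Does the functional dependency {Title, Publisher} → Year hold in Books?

(Title=6, Publisher=732): rows 1, 3, 9, 12 → Year takes values {I92, I11, I90} — violation
(Title=5, Publisher=736): rows 2, 7 → Year = I74, I74 ✓
(Title=5, Publisher=732): row 4 → Year = I85 ✓
(Title=2, Publisher=731): rows 5, 8 → Year takes values {I90, I31} — violation
(Title=9, Publisher=736): rows 6, 10, 11 → Year = I52, I52, I52 ✓
(Title=2, Publisher=732): row 13 → Year = I66 ✓
Two rows agree on {Title, Publisher} but differ on Year, so {Title, Publisher} → Year does not hold.

No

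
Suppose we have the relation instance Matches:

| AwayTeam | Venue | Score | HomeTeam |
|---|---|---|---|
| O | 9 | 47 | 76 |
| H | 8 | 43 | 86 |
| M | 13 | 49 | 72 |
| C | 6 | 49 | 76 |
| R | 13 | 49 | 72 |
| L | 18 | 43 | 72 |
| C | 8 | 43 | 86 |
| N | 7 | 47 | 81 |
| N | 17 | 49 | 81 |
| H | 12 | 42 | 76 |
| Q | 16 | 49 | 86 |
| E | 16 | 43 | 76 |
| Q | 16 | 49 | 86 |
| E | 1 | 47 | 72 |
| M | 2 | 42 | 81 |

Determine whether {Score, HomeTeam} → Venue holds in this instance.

Yes

(Score=47, HomeTeam=76): 1 row → Venue = 9 ✓
(Score=43, HomeTeam=86): 2 rows → Venue = 8, 8 ✓
(Score=49, HomeTeam=72): 2 rows → Venue = 13, 13 ✓
(Score=49, HomeTeam=76): 1 row → Venue = 6 ✓
(Score=43, HomeTeam=72): 1 row → Venue = 18 ✓
(Score=47, HomeTeam=81): 1 row → Venue = 7 ✓
(Score=49, HomeTeam=81): 1 row → Venue = 17 ✓
(Score=42, HomeTeam=76): 1 row → Venue = 12 ✓
(Score=49, HomeTeam=86): 2 rows → Venue = 16, 16 ✓
(Score=43, HomeTeam=76): 1 row → Venue = 16 ✓
(Score=47, HomeTeam=72): 1 row → Venue = 1 ✓
(Score=42, HomeTeam=81): 1 row → Venue = 2 ✓
Every {Score, HomeTeam} value is associated with a single Venue value, so {Score, HomeTeam} → Venue holds.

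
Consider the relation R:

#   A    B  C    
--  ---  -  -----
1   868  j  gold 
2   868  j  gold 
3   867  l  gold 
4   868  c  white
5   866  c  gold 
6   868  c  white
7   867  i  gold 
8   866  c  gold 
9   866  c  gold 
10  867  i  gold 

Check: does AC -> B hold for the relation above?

No

(A=868, C=gold): rows 1, 2 → B = j, j ✓
(A=867, C=gold): rows 3, 7, 10 → B takes values {l, i} — violation
(A=868, C=white): rows 4, 6 → B = c, c ✓
(A=866, C=gold): rows 5, 8, 9 → B = c, c, c ✓
Two rows agree on AC but differ on B, so AC -> B does not hold.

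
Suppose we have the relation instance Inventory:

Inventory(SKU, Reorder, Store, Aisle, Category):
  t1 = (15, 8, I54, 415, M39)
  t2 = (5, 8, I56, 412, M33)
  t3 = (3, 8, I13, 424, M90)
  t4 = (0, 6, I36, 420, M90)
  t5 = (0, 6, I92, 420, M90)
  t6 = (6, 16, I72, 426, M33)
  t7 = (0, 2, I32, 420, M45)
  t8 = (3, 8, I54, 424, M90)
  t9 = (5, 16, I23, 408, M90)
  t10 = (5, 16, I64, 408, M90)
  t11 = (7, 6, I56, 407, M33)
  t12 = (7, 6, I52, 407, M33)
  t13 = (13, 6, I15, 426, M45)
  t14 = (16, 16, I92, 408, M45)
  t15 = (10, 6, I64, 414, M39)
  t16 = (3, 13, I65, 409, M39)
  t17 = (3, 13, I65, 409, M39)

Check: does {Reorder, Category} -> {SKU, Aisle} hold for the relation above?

(Reorder=8, Category=M39): row 1 → {SKU,Aisle} = (15, 415) ✓
(Reorder=8, Category=M33): row 2 → {SKU,Aisle} = (5, 412) ✓
(Reorder=8, Category=M90): rows 3, 8 → {SKU,Aisle} = (3, 424), (3, 424) ✓
(Reorder=6, Category=M90): rows 4, 5 → {SKU,Aisle} = (0, 420), (0, 420) ✓
(Reorder=16, Category=M33): row 6 → {SKU,Aisle} = (6, 426) ✓
(Reorder=2, Category=M45): row 7 → {SKU,Aisle} = (0, 420) ✓
(Reorder=16, Category=M90): rows 9, 10 → {SKU,Aisle} = (5, 408), (5, 408) ✓
(Reorder=6, Category=M33): rows 11, 12 → {SKU,Aisle} = (7, 407), (7, 407) ✓
(Reorder=6, Category=M45): row 13 → {SKU,Aisle} = (13, 426) ✓
(Reorder=16, Category=M45): row 14 → {SKU,Aisle} = (16, 408) ✓
(Reorder=6, Category=M39): row 15 → {SKU,Aisle} = (10, 414) ✓
(Reorder=13, Category=M39): rows 16, 17 → {SKU,Aisle} = (3, 409), (3, 409) ✓
Every {Reorder, Category} value is associated with a single {SKU, Aisle} value, so {Reorder, Category} -> {SKU, Aisle} holds.

Yes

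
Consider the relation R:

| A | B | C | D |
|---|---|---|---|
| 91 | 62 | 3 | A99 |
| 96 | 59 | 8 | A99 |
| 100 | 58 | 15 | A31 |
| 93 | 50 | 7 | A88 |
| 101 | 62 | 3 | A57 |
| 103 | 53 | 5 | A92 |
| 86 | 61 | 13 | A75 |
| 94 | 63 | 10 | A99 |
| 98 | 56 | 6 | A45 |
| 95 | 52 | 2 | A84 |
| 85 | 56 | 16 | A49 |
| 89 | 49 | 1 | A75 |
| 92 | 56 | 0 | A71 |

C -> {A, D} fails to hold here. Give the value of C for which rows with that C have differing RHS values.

3

C=3: 2 rows → {A,D} takes values {(91, A99), (101, A57)} — violation
C=8: 1 row → {A,D} = (96, A99) ✓
C=15: 1 row → {A,D} = (100, A31) ✓
C=7: 1 row → {A,D} = (93, A88) ✓
C=5: 1 row → {A,D} = (103, A92) ✓
C=13: 1 row → {A,D} = (86, A75) ✓
C=10: 1 row → {A,D} = (94, A99) ✓
C=6: 1 row → {A,D} = (98, A45) ✓
C=2: 1 row → {A,D} = (95, A84) ✓
C=16: 1 row → {A,D} = (85, A49) ✓
C=1: 1 row → {A,D} = (89, A75) ✓
C=0: 1 row → {A,D} = (92, A71) ✓
The only C value with inconsistent RHS is C=3.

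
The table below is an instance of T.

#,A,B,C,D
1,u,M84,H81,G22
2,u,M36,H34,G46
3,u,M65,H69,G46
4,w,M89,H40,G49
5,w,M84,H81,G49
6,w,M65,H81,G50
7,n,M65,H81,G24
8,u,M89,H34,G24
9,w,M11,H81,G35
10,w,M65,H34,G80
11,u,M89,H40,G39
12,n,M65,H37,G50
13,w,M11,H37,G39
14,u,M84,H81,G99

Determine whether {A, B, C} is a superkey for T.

Rows 1 and 14 have the same {A, B, C} value (A=u, B=M84, C=H81) but are distinct tuples, so {A, B, C} does not determine every attribute — not a superkey.

No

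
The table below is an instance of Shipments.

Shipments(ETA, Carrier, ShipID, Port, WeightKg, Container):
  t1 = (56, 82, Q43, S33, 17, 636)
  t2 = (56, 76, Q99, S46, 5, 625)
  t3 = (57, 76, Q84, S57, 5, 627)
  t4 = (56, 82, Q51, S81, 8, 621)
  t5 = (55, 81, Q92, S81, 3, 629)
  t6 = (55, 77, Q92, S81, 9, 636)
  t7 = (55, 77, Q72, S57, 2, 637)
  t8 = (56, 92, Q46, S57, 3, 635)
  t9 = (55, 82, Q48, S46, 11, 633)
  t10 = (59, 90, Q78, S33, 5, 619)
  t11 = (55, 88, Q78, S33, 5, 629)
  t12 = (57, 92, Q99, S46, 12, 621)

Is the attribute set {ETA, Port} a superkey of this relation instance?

Rows 5 and 6 have the same {ETA, Port} value (ETA=55, Port=S81) but are distinct tuples, so {ETA, Port} does not determine every attribute — not a superkey.

No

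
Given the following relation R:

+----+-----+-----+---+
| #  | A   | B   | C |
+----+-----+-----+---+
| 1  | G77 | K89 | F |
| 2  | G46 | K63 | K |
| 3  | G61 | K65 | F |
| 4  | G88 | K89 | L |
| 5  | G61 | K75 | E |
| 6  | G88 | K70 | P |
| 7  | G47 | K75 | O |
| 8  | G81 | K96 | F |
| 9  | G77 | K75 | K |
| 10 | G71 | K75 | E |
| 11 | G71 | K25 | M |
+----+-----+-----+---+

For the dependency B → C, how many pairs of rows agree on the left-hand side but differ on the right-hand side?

6

B=K89: violating pairs (1,4) — 1 pair.
B=K75: violating pairs (5,7), (5,9), (7,9), (7,10), (9,10) — 5 pairs.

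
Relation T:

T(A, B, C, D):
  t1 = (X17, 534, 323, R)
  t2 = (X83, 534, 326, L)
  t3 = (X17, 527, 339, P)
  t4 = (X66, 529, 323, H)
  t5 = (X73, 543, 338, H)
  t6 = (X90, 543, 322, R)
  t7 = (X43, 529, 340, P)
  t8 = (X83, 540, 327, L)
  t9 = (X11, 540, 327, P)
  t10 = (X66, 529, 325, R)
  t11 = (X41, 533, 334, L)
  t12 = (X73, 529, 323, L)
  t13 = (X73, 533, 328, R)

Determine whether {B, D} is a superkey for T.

Yes

All 13 rows have distinct {B, D} values, so {B, D} → (all attributes) holds and {B, D} is a superkey.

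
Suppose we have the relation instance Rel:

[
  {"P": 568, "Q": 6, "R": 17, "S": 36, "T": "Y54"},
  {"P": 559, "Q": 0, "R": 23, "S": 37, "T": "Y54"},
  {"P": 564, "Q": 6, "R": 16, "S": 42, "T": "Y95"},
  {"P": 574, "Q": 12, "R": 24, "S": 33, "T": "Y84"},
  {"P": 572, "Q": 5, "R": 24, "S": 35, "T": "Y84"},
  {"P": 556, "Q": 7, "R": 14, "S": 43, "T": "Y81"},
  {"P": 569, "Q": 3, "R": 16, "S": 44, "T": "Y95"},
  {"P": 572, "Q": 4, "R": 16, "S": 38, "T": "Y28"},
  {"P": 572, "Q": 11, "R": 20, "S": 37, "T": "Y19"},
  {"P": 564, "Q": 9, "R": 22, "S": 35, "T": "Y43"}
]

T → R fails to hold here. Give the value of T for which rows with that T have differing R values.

Y54

T=Y54: 2 rows → R takes values {17, 23} — violation
T=Y95: 2 rows → R = 16, 16 ✓
T=Y84: 2 rows → R = 24, 24 ✓
T=Y81: 1 row → R = 14 ✓
T=Y28: 1 row → R = 16 ✓
T=Y19: 1 row → R = 20 ✓
T=Y43: 1 row → R = 22 ✓
The only T value with inconsistent R is T=Y54.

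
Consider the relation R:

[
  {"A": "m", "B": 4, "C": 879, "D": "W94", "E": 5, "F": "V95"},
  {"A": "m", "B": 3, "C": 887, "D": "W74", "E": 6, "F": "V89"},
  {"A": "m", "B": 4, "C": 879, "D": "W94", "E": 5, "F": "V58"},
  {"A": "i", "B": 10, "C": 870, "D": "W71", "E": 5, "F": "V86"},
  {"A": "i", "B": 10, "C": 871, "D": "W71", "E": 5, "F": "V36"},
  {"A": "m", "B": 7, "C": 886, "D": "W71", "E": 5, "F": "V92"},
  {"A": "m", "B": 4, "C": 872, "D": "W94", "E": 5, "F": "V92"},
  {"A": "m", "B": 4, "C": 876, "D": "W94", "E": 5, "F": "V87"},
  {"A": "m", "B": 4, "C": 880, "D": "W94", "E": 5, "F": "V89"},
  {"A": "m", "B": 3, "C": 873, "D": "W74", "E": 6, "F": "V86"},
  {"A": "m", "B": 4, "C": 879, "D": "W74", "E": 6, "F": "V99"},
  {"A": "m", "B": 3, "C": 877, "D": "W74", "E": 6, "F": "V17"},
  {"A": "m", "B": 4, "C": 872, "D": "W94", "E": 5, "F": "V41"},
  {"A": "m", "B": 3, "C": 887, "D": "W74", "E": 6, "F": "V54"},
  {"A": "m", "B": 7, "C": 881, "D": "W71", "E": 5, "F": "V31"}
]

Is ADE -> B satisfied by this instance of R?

No

(A=m, D=W94, E=5): 6 rows → B = 4, 4, 4, 4, 4, 4 ✓
(A=m, D=W74, E=6): 5 rows → B takes values {3, 4} — violation
(A=i, D=W71, E=5): 2 rows → B = 10, 10 ✓
(A=m, D=W71, E=5): 2 rows → B = 7, 7 ✓
Two rows agree on ADE but differ on B, so ADE -> B does not hold.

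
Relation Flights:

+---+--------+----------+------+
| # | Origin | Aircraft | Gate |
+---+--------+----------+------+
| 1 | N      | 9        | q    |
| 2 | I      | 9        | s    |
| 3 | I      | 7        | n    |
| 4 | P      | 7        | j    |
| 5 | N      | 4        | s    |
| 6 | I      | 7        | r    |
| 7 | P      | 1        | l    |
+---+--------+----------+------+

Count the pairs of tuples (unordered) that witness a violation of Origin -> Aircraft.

Origin=N: violating pairs (1,5) — 1 pair.
Origin=I: violating pairs (2,3), (2,6) — 2 pairs.
Origin=P: violating pairs (4,7) — 1 pair.

4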